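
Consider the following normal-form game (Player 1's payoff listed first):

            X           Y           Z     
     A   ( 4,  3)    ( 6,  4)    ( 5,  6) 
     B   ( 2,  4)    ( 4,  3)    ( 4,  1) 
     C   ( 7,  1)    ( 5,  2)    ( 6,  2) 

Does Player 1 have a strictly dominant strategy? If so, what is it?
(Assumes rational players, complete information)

No strictly dominant strategy exists for Player 1

Work:
A strategy strictly dominates another if it gives a strictly higher payoff against every opponent action. Compare each pair of P1's strategies column-by-column:
  A vs B: [4 vs 2, 6 vs 4, 5 vs 4] → A strictly dominates B
  A vs C: [4 vs 7, 6 vs 5, 5 vs 6] → A does not strictly dominate C (column X: 4 ≤ 7)
  B vs A: [2 vs 4, 4 vs 6, 4 vs 5] → B does not strictly dominate A (column X: 2 ≤ 4)
  B vs C: [2 vs 7, 4 vs 5, 4 vs 6] → B does not strictly dominate C (column X: 2 ≤ 7)
  C vs A: [7 vs 4, 5 vs 6, 6 vs 5] → C does not strictly dominate A (column Y: 5 ≤ 6)
  C vs B: [7 vs 2, 5 vs 4, 6 vs 4] → C strictly dominates B
No single strategy strictly dominates all others → no strictly dominant strategy.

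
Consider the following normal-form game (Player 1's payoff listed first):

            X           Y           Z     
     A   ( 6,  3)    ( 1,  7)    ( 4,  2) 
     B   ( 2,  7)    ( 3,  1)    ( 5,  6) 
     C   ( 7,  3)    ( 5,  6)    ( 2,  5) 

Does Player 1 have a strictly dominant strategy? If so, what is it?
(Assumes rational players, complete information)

No strictly dominant strategy exists for Player 1

Work:
A strategy strictly dominates another if it gives a strictly higher payoff against every opponent action. Compare each pair of P1's strategies column-by-column:
  A vs B: [6 vs 2, 1 vs 3, 4 vs 5] → A does not strictly dominate B (column Y: 1 ≤ 3)
  A vs C: [6 vs 7, 1 vs 5, 4 vs 2] → A does not strictly dominate C (column X: 6 ≤ 7)
  B vs A: [2 vs 6, 3 vs 1, 5 vs 4] → B does not strictly dominate A (column X: 2 ≤ 6)
  B vs C: [2 vs 7, 3 vs 5, 5 vs 2] → B does not strictly dominate C (column X: 2 ≤ 7)
  C vs A: [7 vs 6, 5 vs 1, 2 vs 4] → C does not strictly dominate A (column Z: 2 ≤ 4)
  C vs B: [7 vs 2, 5 vs 3, 2 vs 5] → C does not strictly dominate B (column Z: 2 ≤ 5)
No single strategy strictly dominates all others → no strictly dominant strategy.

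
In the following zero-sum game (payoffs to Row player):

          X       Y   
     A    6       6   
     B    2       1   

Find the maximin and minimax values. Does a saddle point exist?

Maximin = 6, Minimax = 6, Saddle: True

Work:
Row minimums: [6, 1] → maximin = 6
Column maximums: [6, 6] → minimax = 6
Saddle point exists! Game value = 6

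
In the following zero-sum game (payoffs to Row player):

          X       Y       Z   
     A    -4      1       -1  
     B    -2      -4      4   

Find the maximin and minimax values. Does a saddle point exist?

Maximin = -4, Minimax = -2, Saddle: False

Work:
Row minimums: [-4, -4] → maximin = -4
Column maximums: [-2, 1, 4] → minimax = -2
No saddle point (maximin ≠ minimax). Mixed strategy needed.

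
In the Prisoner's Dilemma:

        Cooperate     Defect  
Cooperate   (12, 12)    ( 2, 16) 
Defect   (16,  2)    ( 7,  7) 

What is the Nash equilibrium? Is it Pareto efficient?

(Defect, Defect) is NE; not Pareto efficient

Work:
Defect dominates Cooperate for both players:
If P2 cooperates: Defect (16) > Cooperate (12)
If P2 defects: Defect (7) > Cooperate (2)
NE: (Defect, Defect) with payoff (7, 7)
But (Cooperate, Cooperate) = (12, 12) Pareto dominates (7, 7)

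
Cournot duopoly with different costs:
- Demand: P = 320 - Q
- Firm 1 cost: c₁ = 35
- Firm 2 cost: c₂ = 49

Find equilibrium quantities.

q₁* = 99.67, q₂* = 85.67

Work:
Reaction: q₁ = (320 - 35 - q₂)/2
Reaction: q₂ = (320 - 49 - q₁)/2
Solve simultaneously:
q₁* = (320 - 2×35 + 49)/3 = 99.67
q₂* = (320 - 2×49 + 35)/3 = 85.67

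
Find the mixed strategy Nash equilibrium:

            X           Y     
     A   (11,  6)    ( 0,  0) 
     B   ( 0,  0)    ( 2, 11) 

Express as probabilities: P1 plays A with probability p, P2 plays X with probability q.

p = 0.6471, q = 0.1538

Work:
Find probabilities that make opponent indifferent:
P2 chooses q to make P1 indifferent between A and B
P1 chooses p to make P2 indifferent between X and Y
Mixed NE: P1 plays (A: 0.6471, B: 0.3529), P2 plays (X: 0.1538, Y: 0.8462)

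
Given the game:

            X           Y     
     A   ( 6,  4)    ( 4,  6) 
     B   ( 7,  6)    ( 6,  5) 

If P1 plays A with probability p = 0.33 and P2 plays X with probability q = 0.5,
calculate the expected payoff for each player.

E[P1] = 6.005, E[P2] = 5.335

Work:
E[P1] = p·q·π₁(A,X) + p·(1-q)·π₁(A,Y) + (1-p)·q·π₁(B,X) + (1-p)·(1-q)·π₁(B,Y)
= 0.33·0.5·6 + 0.33·0.5·4 + 0.67·0.5·7 + 0.67·0.5·6
= 6.005

E[P2] = 5.335 (similar calculation)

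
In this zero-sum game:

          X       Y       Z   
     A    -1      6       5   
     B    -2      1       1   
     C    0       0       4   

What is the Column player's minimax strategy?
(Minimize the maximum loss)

Column should play X, value = 0

Work:
Column player minimizes Row's maximum payoff:
Column X: max payoff to Row = 0
Column Y: max payoff to Row = 6
Column Z: max payoff to Row = 5
Minimum is 0, achieved by column X.
Minimax strategy: X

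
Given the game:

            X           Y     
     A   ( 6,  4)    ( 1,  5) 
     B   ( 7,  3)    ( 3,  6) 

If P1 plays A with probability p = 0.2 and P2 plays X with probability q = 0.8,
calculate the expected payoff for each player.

E[P1] = 5.96, E[P2] = 3.72

Work:
E[P1] = p·q·π₁(A,X) + p·(1-q)·π₁(A,Y) + (1-p)·q·π₁(B,X) + (1-p)·(1-q)·π₁(B,Y)
= 0.2·0.8·6 + 0.2·0.2·1 + 0.8·0.8·7 + 0.8·0.2·3
= 5.96

E[P2] = 3.72 (similar calculation)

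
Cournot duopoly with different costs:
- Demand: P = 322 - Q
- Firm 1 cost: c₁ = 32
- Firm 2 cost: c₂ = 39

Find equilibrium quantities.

q₁* = 99.0, q₂* = 92.0

Work:
Reaction: q₁ = (322 - 32 - q₂)/2
Reaction: q₂ = (322 - 39 - q₁)/2
Solve simultaneously:
q₁* = (322 - 2×32 + 39)/3 = 99.0
q₂* = (322 - 2×39 + 32)/3 = 92.0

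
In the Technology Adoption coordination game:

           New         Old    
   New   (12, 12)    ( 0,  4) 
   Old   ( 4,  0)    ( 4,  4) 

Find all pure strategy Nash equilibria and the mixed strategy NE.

Pure NE: (New, New) and (Old, Old); Mixed NE: p = 0.3333, q = 0.3333

Work:
Check pure NE:
(New, New): (12, 12) - no unilateral deviation beneficial
(Old, Old): (4, 4) - no unilateral deviation beneficial
Mixed NE: P1 plays New with p = 0.3333, P2 plays New with q = 0.3333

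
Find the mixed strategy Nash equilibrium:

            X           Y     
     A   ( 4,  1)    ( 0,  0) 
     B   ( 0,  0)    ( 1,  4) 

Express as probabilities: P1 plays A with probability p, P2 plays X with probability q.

p = 0.8, q = 0.2

Work:
Find probabilities that make opponent indifferent:
P2 chooses q to make P1 indifferent between A and B
P1 chooses p to make P2 indifferent between X and Y
Mixed NE: P1 plays (A: 0.8, B: 0.2), P2 plays (X: 0.2, Y: 0.8)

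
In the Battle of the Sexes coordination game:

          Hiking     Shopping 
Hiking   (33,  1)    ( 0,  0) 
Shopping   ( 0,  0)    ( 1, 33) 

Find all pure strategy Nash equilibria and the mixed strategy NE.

Pure NE: (Hiking, Hiking) and (Shopping, Shopping); Mixed NE: p = 0.9706, q = 0.0294

Work:
Check pure NE:
(Hiking, Hiking): (33, 1) - no unilateral deviation beneficial
(Shopping, Shopping): (1, 33) - no unilateral deviation beneficial
Mixed NE: P1 plays Hiking with p = 0.9706, P2 plays Hiking with q = 0.0294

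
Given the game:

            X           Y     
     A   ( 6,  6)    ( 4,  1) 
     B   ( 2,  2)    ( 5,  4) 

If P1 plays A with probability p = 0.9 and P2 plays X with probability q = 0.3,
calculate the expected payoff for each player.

E[P1] = 4.55, E[P2] = 2.59

Work:
E[P1] = p·q·π₁(A,X) + p·(1-q)·π₁(A,Y) + (1-p)·q·π₁(B,X) + (1-p)·(1-q)·π₁(B,Y)
= 0.9·0.3·6 + 0.9·0.7·4 + 0.1·0.3·2 + 0.1·0.7·5
= 4.55

E[P2] = 2.59 (similar calculation)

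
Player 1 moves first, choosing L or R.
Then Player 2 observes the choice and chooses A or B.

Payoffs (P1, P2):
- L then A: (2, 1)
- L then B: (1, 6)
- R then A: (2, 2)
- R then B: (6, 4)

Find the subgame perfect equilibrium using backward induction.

P1 plays R, P2 plays B after L and B after R; Payoff (6, 4)

Work:
Backward induction:
After L: P2 chooses B → P1 gets 1
After R: P2 chooses B → P1 gets 6
P1 chooses R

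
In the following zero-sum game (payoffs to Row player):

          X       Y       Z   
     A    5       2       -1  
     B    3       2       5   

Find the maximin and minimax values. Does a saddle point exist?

Maximin = 2, Minimax = 2, Saddle: True

Work:
Row minimums: [-1, 2] → maximin = 2
Column maximums: [5, 2, 5] → minimax = 2
Saddle point exists! Game value = 2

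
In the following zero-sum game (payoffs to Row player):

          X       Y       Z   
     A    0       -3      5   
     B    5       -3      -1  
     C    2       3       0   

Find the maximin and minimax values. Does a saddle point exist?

Maximin = 0, Minimax = 3, Saddle: False

Work:
Row minimums: [-3, -3, 0] → maximin = 0
Column maximums: [5, 3, 5] → minimax = 3
No saddle point (maximin ≠ minimax). Mixed strategy needed.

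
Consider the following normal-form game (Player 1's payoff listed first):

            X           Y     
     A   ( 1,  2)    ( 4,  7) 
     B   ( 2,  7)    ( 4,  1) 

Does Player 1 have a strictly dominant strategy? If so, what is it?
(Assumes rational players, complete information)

No strictly dominant strategy exists for Player 1

Work:
A strategy strictly dominates another if it gives a strictly higher payoff against every opponent action. Compare each pair of P1's strategies column-by-column:
  A vs B: [1 vs 2, 4 vs 4] → A does not strictly dominate B (column X: 1 ≤ 2)
  B vs A: [2 vs 1, 4 vs 4] → B does not strictly dominate A (column Y: 4 ≤ 4)
No single strategy strictly dominates all others → no strictly dominant strategy.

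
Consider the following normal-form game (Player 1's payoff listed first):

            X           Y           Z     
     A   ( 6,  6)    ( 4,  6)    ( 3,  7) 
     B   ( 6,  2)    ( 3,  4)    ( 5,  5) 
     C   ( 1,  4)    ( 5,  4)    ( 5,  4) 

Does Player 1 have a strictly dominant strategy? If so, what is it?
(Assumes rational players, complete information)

No strictly dominant strategy exists for Player 1

Work:
A strategy strictly dominates another if it gives a strictly higher payoff against every opponent action. Compare each pair of P1's strategies column-by-column:
  A vs B: [6 vs 6, 4 vs 3, 3 vs 5] → A does not strictly dominate B (column X: 6 ≤ 6)
  A vs C: [6 vs 1, 4 vs 5, 3 vs 5] → A does not strictly dominate C (column Y: 4 ≤ 5)
  B vs A: [6 vs 6, 3 vs 4, 5 vs 3] → B does not strictly dominate A (column X: 6 ≤ 6)
  B vs C: [6 vs 1, 3 vs 5, 5 vs 5] → B does not strictly dominate C (column Y: 3 ≤ 5)
  C vs A: [1 vs 6, 5 vs 4, 5 vs 3] → C does not strictly dominate A (column X: 1 ≤ 6)
  C vs B: [1 vs 6, 5 vs 3, 5 vs 5] → C does not strictly dominate B (column X: 1 ≤ 6)
No single strategy strictly dominates all others → no strictly dominant strategy.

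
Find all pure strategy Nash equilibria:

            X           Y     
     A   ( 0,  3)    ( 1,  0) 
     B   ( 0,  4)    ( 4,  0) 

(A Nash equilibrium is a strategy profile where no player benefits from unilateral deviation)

Nash equilibrium: (A, X), (B, X)

Work:
Best responses:
  P1 vs X: payoffs [0, 0] → best response A/B (payoff 0)
  P1 vs Y: payoffs [1, 4] → best response B (payoff 4)
  P2 vs A: payoffs [3, 0] → best response X (payoff 3)
  P2 vs B: payoffs [4, 0] → best response X (payoff 4)
Mutual best responses: (A,X), (B,X) → Nash equilibria.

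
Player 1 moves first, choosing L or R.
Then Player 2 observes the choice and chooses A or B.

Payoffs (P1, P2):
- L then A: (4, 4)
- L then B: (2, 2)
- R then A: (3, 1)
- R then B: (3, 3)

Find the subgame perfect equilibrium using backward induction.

P1 plays L, P2 plays A after L and B after R; Payoff (4, 4)

Work:
Backward induction:
After L: P2 chooses A → P1 gets 4
After R: P2 chooses B → P1 gets 3
P1 chooses L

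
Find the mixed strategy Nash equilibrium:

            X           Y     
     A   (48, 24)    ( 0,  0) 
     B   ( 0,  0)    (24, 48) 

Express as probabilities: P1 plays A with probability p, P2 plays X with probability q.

p = 0.6667, q = 0.3333

Work:
Find probabilities that make opponent indifferent:
P2 chooses q to make P1 indifferent between A and B
P1 chooses p to make P2 indifferent between X and Y
Mixed NE: P1 plays (A: 0.6667, B: 0.3333), P2 plays (X: 0.3333, Y: 0.6667)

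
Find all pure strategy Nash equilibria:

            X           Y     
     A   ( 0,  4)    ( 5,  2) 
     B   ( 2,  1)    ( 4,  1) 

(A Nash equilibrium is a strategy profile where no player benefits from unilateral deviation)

Nash equilibrium: (B, X)

Work:
Best responses:
  P1 vs X: payoffs [0, 2] → best response B (payoff 2)
  P1 vs Y: payoffs [5, 4] → best response A (payoff 5)
  P2 vs A: payoffs [4, 2] → best response X (payoff 4)
  P2 vs B: payoffs [1, 1] → best response X/Y (payoff 1)
Mutual best responses: (B,X) → Nash equilibria.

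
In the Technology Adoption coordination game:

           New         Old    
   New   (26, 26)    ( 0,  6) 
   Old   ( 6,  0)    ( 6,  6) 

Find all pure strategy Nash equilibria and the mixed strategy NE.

Pure NE: (New, New) and (Old, Old); Mixed NE: p = 0.2308, q = 0.2308

Work:
Check pure NE:
(New, New): (26, 26) - no unilateral deviation beneficial
(Old, Old): (6, 6) - no unilateral deviation beneficial
Mixed NE: P1 plays New with p = 0.2308, P2 plays New with q = 0.2308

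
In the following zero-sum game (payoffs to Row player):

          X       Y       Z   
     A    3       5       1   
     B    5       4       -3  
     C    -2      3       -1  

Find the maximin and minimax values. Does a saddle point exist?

Maximin = 1, Minimax = 1, Saddle: True

Work:
Row minimums: [1, -3, -2] → maximin = 1
Column maximums: [5, 5, 1] → minimax = 1
Saddle point exists! Game value = 1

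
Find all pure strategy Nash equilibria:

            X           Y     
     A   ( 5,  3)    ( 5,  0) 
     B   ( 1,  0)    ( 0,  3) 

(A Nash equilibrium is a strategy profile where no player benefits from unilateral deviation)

Nash equilibrium: (A, X)

Work:
Best responses:
  P1 vs X: payoffs [5, 1] → best response A (payoff 5)
  P1 vs Y: payoffs [5, 0] → best response A (payoff 5)
  P2 vs A: payoffs [3, 0] → best response X (payoff 3)
  P2 vs B: payoffs [0, 3] → best response Y (payoff 3)
Mutual best responses: (A,X) → Nash equilibria.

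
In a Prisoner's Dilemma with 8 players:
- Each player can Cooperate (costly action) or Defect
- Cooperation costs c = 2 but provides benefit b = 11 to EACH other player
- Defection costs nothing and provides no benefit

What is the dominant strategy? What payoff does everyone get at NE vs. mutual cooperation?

Dominant: Defect; NE payoff = 0; Coop payoff = 75

Work:
Defect dominates (saves cost c = 2, benefit to others is external)
NE: All defect → everyone gets 0
If all cooperate: each receives (7)×11 - 2 = 75
Social dilemma: 75 > 0 but NE gives 0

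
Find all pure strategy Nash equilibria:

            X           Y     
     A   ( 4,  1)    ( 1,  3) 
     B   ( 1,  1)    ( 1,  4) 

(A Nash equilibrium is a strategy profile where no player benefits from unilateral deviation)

Nash equilibrium: (A, Y), (B, Y)

Work:
Best responses:
  P1 vs X: payoffs [4, 1] → best response A (payoff 4)
  P1 vs Y: payoffs [1, 1] → best response A/B (payoff 1)
  P2 vs A: payoffs [1, 3] → best response Y (payoff 3)
  P2 vs B: payoffs [1, 4] → best response Y (payoff 4)
Mutual best responses: (A,Y), (B,Y) → Nash equilibria.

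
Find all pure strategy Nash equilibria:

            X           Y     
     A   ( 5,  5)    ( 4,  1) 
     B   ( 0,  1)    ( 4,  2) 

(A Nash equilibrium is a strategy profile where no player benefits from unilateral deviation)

Nash equilibrium: (A, X), (B, Y)

Work:
Best responses:
  P1 vs X: payoffs [5, 0] → best response A (payoff 5)
  P1 vs Y: payoffs [4, 4] → best response A/B (payoff 4)
  P2 vs A: payoffs [5, 1] → best response X (payoff 5)
  P2 vs B: payoffs [1, 2] → best response Y (payoff 2)
Mutual best responses: (A,X), (B,Y) → Nash equilibria.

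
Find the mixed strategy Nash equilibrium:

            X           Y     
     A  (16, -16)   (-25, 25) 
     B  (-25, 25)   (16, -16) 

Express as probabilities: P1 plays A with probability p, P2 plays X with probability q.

p = 0.5, q = 0.5

Work:
Find probabilities that make opponent indifferent:
P2 chooses q to make P1 indifferent between A and B
P1 chooses p to make P2 indifferent between X and Y
Mixed NE: P1 plays (A: 0.5, B: 0.5), P2 plays (X: 0.5, Y: 0.5)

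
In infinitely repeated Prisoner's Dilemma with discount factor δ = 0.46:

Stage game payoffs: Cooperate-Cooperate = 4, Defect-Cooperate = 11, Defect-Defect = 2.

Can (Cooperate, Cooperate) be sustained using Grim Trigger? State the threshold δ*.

δ* = 0.7778; since δ = 0.46 < 0.7778, cooperation cannot be sustained

Work:
For Grim Trigger:
Cooperate forever: 4/(1-δ)
Defect then punished: 11 + 2·δ/(1-δ)
Need: 4/(1-δ) ≥ 11 + 2·δ/(1-δ)
Solving: δ ≥ (T-R)/(T-P) = (11-4)/(11-2) = 0.7778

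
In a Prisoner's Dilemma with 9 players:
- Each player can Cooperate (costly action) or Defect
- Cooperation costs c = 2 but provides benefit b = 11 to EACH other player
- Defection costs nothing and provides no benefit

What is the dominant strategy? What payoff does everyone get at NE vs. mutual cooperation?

Dominant: Defect; NE payoff = 0; Coop payoff = 86

Work:
Defect dominates (saves cost c = 2, benefit to others is external)
NE: All defect → everyone gets 0
If all cooperate: each receives (8)×11 - 2 = 86
Social dilemma: 86 > 0 but NE gives 0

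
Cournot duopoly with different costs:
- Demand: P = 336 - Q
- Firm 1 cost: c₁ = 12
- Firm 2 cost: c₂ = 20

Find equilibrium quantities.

q₁* = 110.67, q₂* = 102.67

Work:
Reaction: q₁ = (336 - 12 - q₂)/2
Reaction: q₂ = (336 - 20 - q₁)/2
Solve simultaneously:
q₁* = (336 - 2×12 + 20)/3 = 110.67
q₂* = (336 - 2×20 + 12)/3 = 102.67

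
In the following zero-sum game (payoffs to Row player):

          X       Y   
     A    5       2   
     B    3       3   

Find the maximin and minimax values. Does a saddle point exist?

Maximin = 3, Minimax = 3, Saddle: True

Work:
Row minimums: [2, 3] → maximin = 3
Column maximums: [5, 3] → minimax = 3
Saddle point exists! Game value = 3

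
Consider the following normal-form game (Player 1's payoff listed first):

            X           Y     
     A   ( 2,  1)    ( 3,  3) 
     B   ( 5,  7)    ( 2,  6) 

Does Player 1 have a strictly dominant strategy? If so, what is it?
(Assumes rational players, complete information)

No strictly dominant strategy exists for Player 1

Work:
A strategy strictly dominates another if it gives a strictly higher payoff against every opponent action. Compare each pair of P1's strategies column-by-column:
  A vs B: [2 vs 5, 3 vs 2] → A does not strictly dominate B (column X: 2 ≤ 5)
  B vs A: [5 vs 2, 2 vs 3] → B does not strictly dominate A (column Y: 2 ≤ 3)
No single strategy strictly dominates all others → no strictly dominant strategy.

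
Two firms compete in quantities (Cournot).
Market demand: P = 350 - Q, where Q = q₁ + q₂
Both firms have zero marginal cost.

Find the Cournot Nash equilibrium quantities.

q₁* = q₂* = 116.67; P* = 116.67

Work:
Profit: π_i = P·q_i = (a - q_i - q_j)·q_i
FOC: ∂π_i/∂q_i = a - 2q_i - q_j = 0
Reaction function: q_i = (350 - q_j)/2
Symmetry: q* = 350/3 = 116.67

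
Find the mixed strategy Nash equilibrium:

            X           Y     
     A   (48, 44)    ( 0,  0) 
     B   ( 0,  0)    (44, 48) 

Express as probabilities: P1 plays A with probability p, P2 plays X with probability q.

p = 0.5217, q = 0.4783

Work:
Find probabilities that make opponent indifferent:
P2 chooses q to make P1 indifferent between A and B
P1 chooses p to make P2 indifferent between X and Y
Mixed NE: P1 plays (A: 0.5217, B: 0.4783), P2 plays (X: 0.4783, Y: 0.5217)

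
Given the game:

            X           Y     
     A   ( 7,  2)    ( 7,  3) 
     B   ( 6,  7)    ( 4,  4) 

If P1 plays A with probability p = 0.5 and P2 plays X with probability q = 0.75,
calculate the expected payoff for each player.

E[P1] = 6.25, E[P2] = 4.25

Work:
E[P1] = p·q·π₁(A,X) + p·(1-q)·π₁(A,Y) + (1-p)·q·π₁(B,X) + (1-p)·(1-q)·π₁(B,Y)
= 0.5·0.75·7 + 0.5·0.25·7 + 0.5·0.75·6 + 0.5·0.25·4
= 6.25

E[P2] = 4.25 (similar calculation)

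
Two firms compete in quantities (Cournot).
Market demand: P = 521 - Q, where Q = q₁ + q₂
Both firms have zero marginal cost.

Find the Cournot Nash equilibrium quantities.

q₁* = q₂* = 173.67; P* = 173.67

Work:
Profit: π_i = P·q_i = (a - q_i - q_j)·q_i
FOC: ∂π_i/∂q_i = a - 2q_i - q_j = 0
Reaction function: q_i = (521 - q_j)/2
Symmetry: q* = 521/3 = 173.67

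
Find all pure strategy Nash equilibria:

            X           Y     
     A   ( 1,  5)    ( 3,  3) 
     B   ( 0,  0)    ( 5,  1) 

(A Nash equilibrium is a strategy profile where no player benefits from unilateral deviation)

Nash equilibrium: (A, X), (B, Y)

Work:
Best responses:
  P1 vs X: payoffs [1, 0] → best response A (payoff 1)
  P1 vs Y: payoffs [3, 5] → best response B (payoff 5)
  P2 vs A: payoffs [5, 3] → best response X (payoff 5)
  P2 vs B: payoffs [0, 1] → best response Y (payoff 1)
Mutual best responses: (A,X), (B,Y) → Nash equilibria.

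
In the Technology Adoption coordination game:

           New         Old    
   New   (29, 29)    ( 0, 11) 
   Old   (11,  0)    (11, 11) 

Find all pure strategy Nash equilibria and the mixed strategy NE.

Pure NE: (New, New) and (Old, Old); Mixed NE: p = 0.3793, q = 0.3793

Work:
Check pure NE:
(New, New): (29, 29) - no unilateral deviation beneficial
(Old, Old): (11, 11) - no unilateral deviation beneficial
Mixed NE: P1 plays New with p = 0.3793, P2 plays New with q = 0.3793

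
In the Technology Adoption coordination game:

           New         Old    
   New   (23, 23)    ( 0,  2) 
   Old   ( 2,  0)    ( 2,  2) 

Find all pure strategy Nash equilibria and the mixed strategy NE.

Pure NE: (New, New) and (Old, Old); Mixed NE: p = 0.087, q = 0.087

Work:
Check pure NE:
(New, New): (23, 23) - no unilateral deviation beneficial
(Old, Old): (2, 2) - no unilateral deviation beneficial
Mixed NE: P1 plays New with p = 0.087, P2 plays New with q = 0.087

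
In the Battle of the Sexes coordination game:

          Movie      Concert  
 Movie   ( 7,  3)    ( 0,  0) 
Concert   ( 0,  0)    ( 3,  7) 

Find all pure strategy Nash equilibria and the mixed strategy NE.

Pure NE: (Movie, Movie) and (Concert, Concert); Mixed NE: p = 0.7, q = 0.3

Work:
Check pure NE:
(Movie, Movie): (7, 3) - no unilateral deviation beneficial
(Concert, Concert): (3, 7) - no unilateral deviation beneficial
Mixed NE: P1 plays Movie with p = 0.7, P2 plays Movie with q = 0.3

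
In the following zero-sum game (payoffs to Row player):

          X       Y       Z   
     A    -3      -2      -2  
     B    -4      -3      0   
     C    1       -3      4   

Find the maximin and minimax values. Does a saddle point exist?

Maximin = -3, Minimax = -2, Saddle: False

Work:
Row minimums: [-3, -4, -3] → maximin = -3
Column maximums: [1, -2, 4] → minimax = -2
No saddle point (maximin ≠ minimax). Mixed strategy needed.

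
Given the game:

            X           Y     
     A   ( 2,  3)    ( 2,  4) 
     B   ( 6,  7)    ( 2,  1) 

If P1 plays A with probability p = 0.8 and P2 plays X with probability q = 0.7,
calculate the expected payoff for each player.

E[P1] = 2.56, E[P2] = 3.68

Work:
E[P1] = p·q·π₁(A,X) + p·(1-q)·π₁(A,Y) + (1-p)·q·π₁(B,X) + (1-p)·(1-q)·π₁(B,Y)
= 0.8·0.7·2 + 0.8·0.3·2 + 0.2·0.7·6 + 0.2·0.3·2
= 2.56

E[P2] = 3.68 (similar calculation)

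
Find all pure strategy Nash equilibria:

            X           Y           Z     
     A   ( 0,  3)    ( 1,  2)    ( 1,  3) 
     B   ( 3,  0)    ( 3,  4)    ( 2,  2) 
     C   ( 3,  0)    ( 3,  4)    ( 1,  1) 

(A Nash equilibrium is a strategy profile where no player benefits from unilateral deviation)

Nash equilibrium: (B, Y), (C, Y)

Work:
Best responses:
  P1 vs X: payoffs [0, 3, 3] → best response B/C (payoff 3)
  P1 vs Y: payoffs [1, 3, 3] → best response B/C (payoff 3)
  P1 vs Z: payoffs [1, 2, 1] → best response B (payoff 2)
  P2 vs A: payoffs [3, 2, 3] → best response X/Z (payoff 3)
  P2 vs B: payoffs [0, 4, 2] → best response Y (payoff 4)
  P2 vs C: payoffs [0, 4, 1] → best response Y (payoff 4)
Mutual best responses: (B,Y), (C,Y) → Nash equilibria.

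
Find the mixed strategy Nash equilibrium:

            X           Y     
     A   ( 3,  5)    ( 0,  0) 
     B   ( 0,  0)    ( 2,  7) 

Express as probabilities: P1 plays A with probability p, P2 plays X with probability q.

p = 0.5833, q = 0.4

Work:
Find probabilities that make opponent indifferent:
P2 chooses q to make P1 indifferent between A and B
P1 chooses p to make P2 indifferent between X and Y
Mixed NE: P1 plays (A: 0.5833, B: 0.4167), P2 plays (X: 0.4, Y: 0.6)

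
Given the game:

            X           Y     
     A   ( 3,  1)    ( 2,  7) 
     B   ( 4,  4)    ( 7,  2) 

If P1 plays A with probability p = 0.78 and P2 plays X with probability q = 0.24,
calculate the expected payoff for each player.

E[P1] = 3.1288, E[P2] = 4.8824

Work:
E[P1] = p·q·π₁(A,X) + p·(1-q)·π₁(A,Y) + (1-p)·q·π₁(B,X) + (1-p)·(1-q)·π₁(B,Y)
= 0.78·0.24·3 + 0.78·0.76·2 + 0.22·0.24·4 + 0.22·0.76·7
= 3.1288

E[P2] = 4.8824 (similar calculation)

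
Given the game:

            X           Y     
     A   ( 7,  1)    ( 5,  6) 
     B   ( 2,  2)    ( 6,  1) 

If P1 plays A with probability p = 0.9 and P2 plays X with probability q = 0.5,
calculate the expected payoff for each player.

E[P1] = 5.8, E[P2] = 3.3

Work:
E[P1] = p·q·π₁(A,X) + p·(1-q)·π₁(A,Y) + (1-p)·q·π₁(B,X) + (1-p)·(1-q)·π₁(B,Y)
= 0.9·0.5·7 + 0.9·0.5·5 + 0.1·0.5·2 + 0.1·0.5·6
= 5.8

E[P2] = 3.3 (similar calculation)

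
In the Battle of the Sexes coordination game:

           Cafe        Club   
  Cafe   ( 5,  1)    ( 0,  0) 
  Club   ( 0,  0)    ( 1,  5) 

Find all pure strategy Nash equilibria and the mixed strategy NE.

Pure NE: (Cafe, Cafe) and (Club, Club); Mixed NE: p = 0.8333, q = 0.1667

Work:
Check pure NE:
(Cafe, Cafe): (5, 1) - no unilateral deviation beneficial
(Club, Club): (1, 5) - no unilateral deviation beneficial
Mixed NE: P1 plays Cafe with p = 0.8333, P2 plays Cafe with q = 0.1667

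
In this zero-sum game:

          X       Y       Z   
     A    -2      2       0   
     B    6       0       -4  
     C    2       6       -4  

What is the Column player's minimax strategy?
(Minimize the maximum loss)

Column should play Z, value = 0

Work:
Column player minimizes Row's maximum payoff:
Column X: max payoff to Row = 6
Column Y: max payoff to Row = 6
Column Z: max payoff to Row = 0
Minimum is 0, achieved by column Z.
Minimax strategy: Z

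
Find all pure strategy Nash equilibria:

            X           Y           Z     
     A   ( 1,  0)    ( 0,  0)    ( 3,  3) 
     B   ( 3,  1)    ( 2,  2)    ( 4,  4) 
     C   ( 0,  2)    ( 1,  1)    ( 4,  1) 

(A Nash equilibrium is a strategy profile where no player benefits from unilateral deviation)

Nash equilibrium: (B, Z)

Work:
Best responses:
  P1 vs X: payoffs [1, 3, 0] → best response B (payoff 3)
  P1 vs Y: payoffs [0, 2, 1] → best response B (payoff 2)
  P1 vs Z: payoffs [3, 4, 4] → best response B/C (payoff 4)
  P2 vs A: payoffs [0, 0, 3] → best response Z (payoff 3)
  P2 vs B: payoffs [1, 2, 4] → best response Z (payoff 4)
  P2 vs C: payoffs [2, 1, 1] → best response X (payoff 2)
Mutual best responses: (B,Z) → Nash equilibria.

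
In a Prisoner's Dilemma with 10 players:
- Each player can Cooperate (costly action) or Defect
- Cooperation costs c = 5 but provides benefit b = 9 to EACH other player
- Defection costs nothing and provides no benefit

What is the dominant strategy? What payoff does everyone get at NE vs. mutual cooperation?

Dominant: Defect; NE payoff = 0; Coop payoff = 76

Work:
Defect dominates (saves cost c = 5, benefit to others is external)
NE: All defect → everyone gets 0
If all cooperate: each receives (9)×9 - 5 = 76
Social dilemma: 76 > 0 but NE gives 0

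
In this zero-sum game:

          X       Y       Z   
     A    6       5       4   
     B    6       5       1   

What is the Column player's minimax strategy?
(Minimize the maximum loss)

Column should play Z, value = 4

Work:
Column player minimizes Row's maximum payoff:
Column X: max payoff to Row = 6
Column Y: max payoff to Row = 5
Column Z: max payoff to Row = 4
Minimum is 4, achieved by column Z.
Minimax strategy: Z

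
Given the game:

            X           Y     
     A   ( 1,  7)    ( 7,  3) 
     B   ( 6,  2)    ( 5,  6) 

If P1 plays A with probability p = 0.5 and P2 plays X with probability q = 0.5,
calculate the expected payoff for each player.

E[P1] = 4.75, E[P2] = 4.5

Work:
E[P1] = p·q·π₁(A,X) + p·(1-q)·π₁(A,Y) + (1-p)·q·π₁(B,X) + (1-p)·(1-q)·π₁(B,Y)
= 0.5·0.5·1 + 0.5·0.5·7 + 0.5·0.5·6 + 0.5·0.5·5
= 4.75

E[P2] = 4.5 (similar calculation)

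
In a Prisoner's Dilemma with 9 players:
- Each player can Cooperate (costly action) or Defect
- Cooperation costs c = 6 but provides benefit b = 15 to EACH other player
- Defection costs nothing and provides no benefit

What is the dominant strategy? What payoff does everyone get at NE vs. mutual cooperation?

Dominant: Defect; NE payoff = 0; Coop payoff = 114

Work:
Defect dominates (saves cost c = 6, benefit to others is external)
NE: All defect → everyone gets 0
If all cooperate: each receives (8)×15 - 6 = 114
Social dilemma: 114 > 0 but NE gives 0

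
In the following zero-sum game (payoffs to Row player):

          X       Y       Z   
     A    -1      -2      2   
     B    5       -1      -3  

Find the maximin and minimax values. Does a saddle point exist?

Maximin = -2, Minimax = -1, Saddle: False

Work:
Row minimums: [-2, -3] → maximin = -2
Column maximums: [5, -1, 2] → minimax = -1
No saddle point (maximin ≠ minimax). Mixed strategy needed.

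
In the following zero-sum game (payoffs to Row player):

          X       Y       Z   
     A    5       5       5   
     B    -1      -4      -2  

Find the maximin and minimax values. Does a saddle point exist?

Maximin = 5, Minimax = 5, Saddle: True

Work:
Row minimums: [5, -4] → maximin = 5
Column maximums: [5, 5, 5] → minimax = 5
Saddle point exists! Game value = 5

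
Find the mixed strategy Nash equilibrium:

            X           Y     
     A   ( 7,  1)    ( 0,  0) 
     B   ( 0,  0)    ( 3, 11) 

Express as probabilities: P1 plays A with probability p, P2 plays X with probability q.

p = 0.9167, q = 0.3

Work:
Find probabilities that make opponent indifferent:
P2 chooses q to make P1 indifferent between A and B
P1 chooses p to make P2 indifferent between X and Y
Mixed NE: P1 plays (A: 0.9167, B: 0.0833), P2 plays (X: 0.3, Y: 0.7)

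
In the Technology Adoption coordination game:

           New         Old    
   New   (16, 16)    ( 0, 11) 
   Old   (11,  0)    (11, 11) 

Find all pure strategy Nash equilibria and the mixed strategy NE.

Pure NE: (New, New) and (Old, Old); Mixed NE: p = 0.6875, q = 0.6875

Work:
Check pure NE:
(New, New): (16, 16) - no unilateral deviation beneficial
(Old, Old): (11, 11) - no unilateral deviation beneficial
Mixed NE: P1 plays New with p = 0.6875, P2 plays New with q = 0.6875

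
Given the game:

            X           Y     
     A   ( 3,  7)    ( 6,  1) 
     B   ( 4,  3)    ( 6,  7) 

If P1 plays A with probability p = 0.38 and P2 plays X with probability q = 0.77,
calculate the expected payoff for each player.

E[P1] = 4.1674, E[P2] = 4.566

Work:
E[P1] = p·q·π₁(A,X) + p·(1-q)·π₁(A,Y) + (1-p)·q·π₁(B,X) + (1-p)·(1-q)·π₁(B,Y)
= 0.38·0.77·3 + 0.38·0.23·6 + 0.62·0.77·4 + 0.62·0.23·6
= 4.1674

E[P2] = 4.566 (similar calculation)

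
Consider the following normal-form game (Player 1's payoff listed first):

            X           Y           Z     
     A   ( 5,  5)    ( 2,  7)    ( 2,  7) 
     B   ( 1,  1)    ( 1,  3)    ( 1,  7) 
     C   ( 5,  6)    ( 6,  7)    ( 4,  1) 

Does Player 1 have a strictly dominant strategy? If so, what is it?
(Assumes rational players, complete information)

No strictly dominant strategy exists for Player 1

Work:
A strategy strictly dominates another if it gives a strictly higher payoff against every opponent action. Compare each pair of P1's strategies column-by-column:
  A vs B: [5 vs 1, 2 vs 1, 2 vs 1] → A strictly dominates B
  A vs C: [5 vs 5, 2 vs 6, 2 vs 4] → A does not strictly dominate C (column X: 5 ≤ 5)
  B vs A: [1 vs 5, 1 vs 2, 1 vs 2] → B does not strictly dominate A (column X: 1 ≤ 5)
  B vs C: [1 vs 5, 1 vs 6, 1 vs 4] → B does not strictly dominate C (column X: 1 ≤ 5)
  C vs A: [5 vs 5, 6 vs 2, 4 vs 2] → C does not strictly dominate A (column X: 5 ≤ 5)
  C vs B: [5 vs 1, 6 vs 1, 4 vs 1] → C strictly dominates B
No single strategy strictly dominates all others → no strictly dominant strategy.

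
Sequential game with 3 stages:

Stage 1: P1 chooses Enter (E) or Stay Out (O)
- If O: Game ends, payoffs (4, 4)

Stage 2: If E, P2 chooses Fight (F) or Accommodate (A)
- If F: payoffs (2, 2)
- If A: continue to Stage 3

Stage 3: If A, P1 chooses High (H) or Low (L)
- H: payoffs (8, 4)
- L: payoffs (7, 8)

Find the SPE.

SPE: (E, A, H); Outcome (8, 4)

Work:
Stage 3: P1 chooses H (8 vs 7)
Stage 2: P2: F->2, A->4 (anticipating H). Choose A
Stage 1: P1: O->4, E->8 (anticipating A, H). Choose E
SPE path: E -> A -> H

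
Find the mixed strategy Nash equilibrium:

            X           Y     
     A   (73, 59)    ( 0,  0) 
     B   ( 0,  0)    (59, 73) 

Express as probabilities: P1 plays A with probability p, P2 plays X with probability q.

p = 0.553, q = 0.447

Work:
Find probabilities that make opponent indifferent:
P2 chooses q to make P1 indifferent between A and B
P1 chooses p to make P2 indifferent between X and Y
Mixed NE: P1 plays (A: 0.553, B: 0.447), P2 plays (X: 0.447, Y: 0.553)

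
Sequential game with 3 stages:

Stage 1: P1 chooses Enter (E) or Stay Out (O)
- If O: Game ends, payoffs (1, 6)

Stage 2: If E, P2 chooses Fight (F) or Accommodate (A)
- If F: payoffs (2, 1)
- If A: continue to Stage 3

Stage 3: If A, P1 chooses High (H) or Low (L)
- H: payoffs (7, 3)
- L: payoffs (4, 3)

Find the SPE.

SPE: (E, A, H); Outcome (7, 3)

Work:
Stage 3: P1 chooses H (7 vs 4)
Stage 2: P2: F->1, A->3 (anticipating H). Choose A
Stage 1: P1: O->1, E->7 (anticipating A, H). Choose E
SPE path: E -> A -> H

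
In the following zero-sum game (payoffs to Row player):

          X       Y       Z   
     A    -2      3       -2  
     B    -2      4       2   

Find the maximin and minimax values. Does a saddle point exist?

Maximin = -2, Minimax = -2, Saddle: True

Work:
Row minimums: [-2, -2] → maximin = -2
Column maximums: [-2, 4, 2] → minimax = -2
Saddle point exists! Game value = -2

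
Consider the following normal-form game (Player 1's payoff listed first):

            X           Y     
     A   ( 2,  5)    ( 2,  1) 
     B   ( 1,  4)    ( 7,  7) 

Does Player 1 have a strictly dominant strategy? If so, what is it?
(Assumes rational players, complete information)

No strictly dominant strategy exists for Player 1

Work:
A strategy strictly dominates another if it gives a strictly higher payoff against every opponent action. Compare each pair of P1's strategies column-by-column:
  A vs B: [2 vs 1, 2 vs 7] → A does not strictly dominate B (column Y: 2 ≤ 7)
  B vs A: [1 vs 2, 7 vs 2] → B does not strictly dominate A (column X: 1 ≤ 2)
No single strategy strictly dominates all others → no strictly dominant strategy.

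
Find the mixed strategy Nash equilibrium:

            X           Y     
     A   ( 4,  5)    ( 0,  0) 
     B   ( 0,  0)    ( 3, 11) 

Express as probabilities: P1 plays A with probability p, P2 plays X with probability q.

p = 0.6875, q = 0.4286

Work:
Find probabilities that make opponent indifferent:
P2 chooses q to make P1 indifferent between A and B
P1 chooses p to make P2 indifferent between X and Y
Mixed NE: P1 plays (A: 0.6875, B: 0.3125), P2 plays (X: 0.4286, Y: 0.5714)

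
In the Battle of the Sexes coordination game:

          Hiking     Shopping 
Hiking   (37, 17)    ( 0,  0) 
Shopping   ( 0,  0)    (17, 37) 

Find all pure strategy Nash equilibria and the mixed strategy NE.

Pure NE: (Hiking, Hiking) and (Shopping, Shopping); Mixed NE: p = 0.6852, q = 0.3148

Work:
Check pure NE:
(Hiking, Hiking): (37, 17) - no unilateral deviation beneficial
(Shopping, Shopping): (17, 37) - no unilateral deviation beneficial
Mixed NE: P1 plays Hiking with p = 0.6852, P2 plays Hiking with q = 0.3148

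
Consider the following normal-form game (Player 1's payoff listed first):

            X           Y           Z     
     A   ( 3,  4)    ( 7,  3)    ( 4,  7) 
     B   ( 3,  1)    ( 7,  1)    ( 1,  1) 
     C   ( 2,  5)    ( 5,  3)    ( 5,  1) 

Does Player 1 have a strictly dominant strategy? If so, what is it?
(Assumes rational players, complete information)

No strictly dominant strategy exists for Player 1

Work:
A strategy strictly dominates another if it gives a strictly higher payoff against every opponent action. Compare each pair of P1's strategies column-by-column:
  A vs B: [3 vs 3, 7 vs 7, 4 vs 1] → A does not strictly dominate B (column X: 3 ≤ 3)
  A vs C: [3 vs 2, 7 vs 5, 4 vs 5] → A does not strictly dominate C (column Z: 4 ≤ 5)
  B vs A: [3 vs 3, 7 vs 7, 1 vs 4] → B does not strictly dominate A (column X: 3 ≤ 3)
  B vs C: [3 vs 2, 7 vs 5, 1 vs 5] → B does not strictly dominate C (column Z: 1 ≤ 5)
  C vs A: [2 vs 3, 5 vs 7, 5 vs 4] → C does not strictly dominate A (column X: 2 ≤ 3)
  C vs B: [2 vs 3, 5 vs 7, 5 vs 1] → C does not strictly dominate B (column X: 2 ≤ 3)
No single strategy strictly dominates all others → no strictly dominant strategy.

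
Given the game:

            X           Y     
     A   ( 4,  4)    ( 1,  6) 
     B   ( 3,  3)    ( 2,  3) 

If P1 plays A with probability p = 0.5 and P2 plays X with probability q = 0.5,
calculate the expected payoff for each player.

E[P1] = 2.5, E[P2] = 4.0

Work:
E[P1] = p·q·π₁(A,X) + p·(1-q)·π₁(A,Y) + (1-p)·q·π₁(B,X) + (1-p)·(1-q)·π₁(B,Y)
= 0.5·0.5·4 + 0.5·0.5·1 + 0.5·0.5·3 + 0.5·0.5·2
= 2.5

E[P2] = 4.0 (similar calculation)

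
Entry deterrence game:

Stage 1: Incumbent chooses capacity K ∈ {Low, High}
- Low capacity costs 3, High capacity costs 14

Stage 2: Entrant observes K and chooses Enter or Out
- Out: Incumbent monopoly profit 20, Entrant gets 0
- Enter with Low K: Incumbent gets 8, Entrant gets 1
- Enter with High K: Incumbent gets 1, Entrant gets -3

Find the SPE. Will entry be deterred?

SPE: (High, Enter|Low, Out|High); Entry deterred. Incumbent net profit = 6

Work:
After Low K: Entrant enters (1 > 0)
After High K: Entrant stays out (-3 < 0)
Incumbent: Low → 8−3=5, High → 20−14=6
Incumbent chooses High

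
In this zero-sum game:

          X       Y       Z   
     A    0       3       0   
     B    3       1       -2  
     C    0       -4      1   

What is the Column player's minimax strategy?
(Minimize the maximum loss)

Column should play Z, value = 1

Work:
Column player minimizes Row's maximum payoff:
Column X: max payoff to Row = 3
Column Y: max payoff to Row = 3
Column Z: max payoff to Row = 1
Minimum is 1, achieved by column Z.
Minimax strategy: Z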